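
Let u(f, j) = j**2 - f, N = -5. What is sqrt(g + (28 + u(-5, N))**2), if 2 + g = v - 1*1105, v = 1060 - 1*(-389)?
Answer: sqrt(3706) ≈ 60.877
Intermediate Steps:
v = 1449 (v = 1060 + 389 = 1449)
g = 342 (g = -2 + (1449 - 1*1105) = -2 + (1449 - 1105) = -2 + 344 = 342)
sqrt(g + (28 + u(-5, N))**2) = sqrt(342 + (28 + ((-5)**2 - 1*(-5)))**2) = sqrt(342 + (28 + (25 + 5))**2) = sqrt(342 + (28 + 30)**2) = sqrt(342 + 58**2) = sqrt(342 + 3364) = sqrt(3706)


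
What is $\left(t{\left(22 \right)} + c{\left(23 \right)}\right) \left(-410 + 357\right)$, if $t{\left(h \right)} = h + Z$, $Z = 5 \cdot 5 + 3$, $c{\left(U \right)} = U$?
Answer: $-3869$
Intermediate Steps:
$Z = 28$ ($Z = 25 + 3 = 28$)
$t{\left(h \right)} = 28 + h$ ($t{\left(h \right)} = h + 28 = 28 + h$)
$\left(t{\left(22 \right)} + c{\left(23 \right)}\right) \left(-410 + 357\right) = \left(\left(28 + 22\right) + 23\right) \left(-410 + 357\right) = \left(50 + 23\right) \left(-53\right) = 73 \left(-53\right) = -3869$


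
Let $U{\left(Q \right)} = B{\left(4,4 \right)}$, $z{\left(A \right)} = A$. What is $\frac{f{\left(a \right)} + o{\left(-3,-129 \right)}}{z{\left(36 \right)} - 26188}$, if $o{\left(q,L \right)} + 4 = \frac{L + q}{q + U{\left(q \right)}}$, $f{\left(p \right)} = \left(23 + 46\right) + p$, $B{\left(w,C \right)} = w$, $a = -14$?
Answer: $\frac{81}{26152} \approx 0.0030973$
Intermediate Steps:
$f{\left(p \right)} = 69 + p$
$U{\left(Q \right)} = 4$
$o{\left(q,L \right)} = -4 + \frac{L + q}{4 + q}$ ($o{\left(q,L \right)} = -4 + \frac{L + q}{q + 4} = -4 + \frac{L + q}{4 + q}$)
$\frac{f{\left(a \right)} + o{\left(-3,-129 \right)}}{z{\left(36 \right)} - 26188} = \frac{\left(69 - 14\right) + \frac{-16 - 129 - -9}{4 - 3}}{36 - 26188} = \frac{55 + \frac{-16 - 129 + 9}{1}}{-26152} = \left(55 + 1 \left(-136\right)\right) \left(- \frac{1}{26152}\right) = \left(55 - 136\right) \left(- \frac{1}{26152}\right) = \left(-81\right) \left(- \frac{1}{26152}\right) = \frac{81}{26152}$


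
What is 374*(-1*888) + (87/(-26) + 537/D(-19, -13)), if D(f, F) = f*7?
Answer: -1148468829/3458 ≈ -3.3212e+5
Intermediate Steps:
D(f, F) = 7*f
374*(-1*888) + (87/(-26) + 537/D(-19, -13)) = 374*(-1*888) + (87/(-26) + 537/((7*(-19)))) = 374*(-888) + (87*(-1/26) + 537/(-133)) = -332112 + (-87/26 + 537*(-1/133)) = -332112 + (-87/26 - 537/133) = -332112 - 25533/3458 = -1148468829/3458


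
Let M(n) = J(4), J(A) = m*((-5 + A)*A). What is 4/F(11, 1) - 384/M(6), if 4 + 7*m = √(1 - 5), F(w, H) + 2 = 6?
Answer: -667/5 - 336*I/5 ≈ -133.4 - 67.2*I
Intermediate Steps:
F(w, H) = 4 (F(w, H) = -2 + 6 = 4)
m = -4/7 + 2*I/7 (m = -4/7 + √(1 - 5)/7 = -4/7 + √(-4)/7 = -4/7 + (2*I)/7 = -4/7 + 2*I/7 ≈ -0.57143 + 0.28571*I)
J(A) = A*(-5 + A)*(-4/7 + 2*I/7) (J(A) = (-4/7 + 2*I/7)*((-5 + A)*A) = (-4/7 + 2*I/7)*(A*(-5 + A)) = A*(-5 + A)*(-4/7 + 2*I/7))
M(n) = 16/7 - 8*I/7 (M(n) = -2/7*4*(-5 + 4)*(2 - I) = -2/7*4*(-1)*(2 - I) = 16/7 - 8*I/7)
4/F(11, 1) - 384/M(6) = 4/4 - 384*49*(16/7 + 8*I/7)/320 = 4*(¼) - 294*(16/7 + 8*I/7)/5 = 1 - 294*(16/7 + 8*I/7)/5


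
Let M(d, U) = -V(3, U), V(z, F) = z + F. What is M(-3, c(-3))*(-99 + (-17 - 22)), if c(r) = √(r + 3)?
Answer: 414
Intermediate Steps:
c(r) = √(3 + r)
V(z, F) = F + z
M(d, U) = -3 - U (M(d, U) = -(U + 3) = -(3 + U) = -3 - U)
M(-3, c(-3))*(-99 + (-17 - 22)) = (-3 - √(3 - 3))*(-99 + (-17 - 22)) = (-3 - √0)*(-99 - 39) = (-3 - 1*0)*(-138) = (-3 + 0)*(-138) = -3*(-138) = 414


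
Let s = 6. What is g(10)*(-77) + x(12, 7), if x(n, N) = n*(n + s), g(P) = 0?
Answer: 216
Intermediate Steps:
x(n, N) = n*(6 + n) (x(n, N) = n*(n + 6) = n*(6 + n))
g(10)*(-77) + x(12, 7) = 0*(-77) + 12*(6 + 12) = 0 + 12*18 = 0 + 216 = 216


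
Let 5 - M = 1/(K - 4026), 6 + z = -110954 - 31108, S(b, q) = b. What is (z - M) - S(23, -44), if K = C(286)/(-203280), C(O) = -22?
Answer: -5286005170184/37200239 ≈ -1.4210e+5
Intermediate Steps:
z = -142068 (z = -6 + (-110954 - 31108) = -6 - 142062 = -142068)
K = 1/9240 (K = -22/(-203280) = -22*(-1/203280) = 1/9240 ≈ 0.00010823)
M = 186010435/37200239 (M = 5 - 1/(1/9240 - 4026) = 5 - 1/(-37200239/9240) = 5 - 1*(-9240/37200239) = 5 + 9240/37200239 = 186010435/37200239 ≈ 5.0002)
(z - M) - S(23, -44) = (-142068 - 1*186010435/37200239) - 1*23 = (-142068 - 186010435/37200239) - 23 = -5285149564687/37200239 - 23 = -5286005170184/37200239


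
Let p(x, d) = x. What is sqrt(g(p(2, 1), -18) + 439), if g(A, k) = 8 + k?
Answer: sqrt(429) ≈ 20.712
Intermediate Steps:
sqrt(g(p(2, 1), -18) + 439) = sqrt((8 - 18) + 439) = sqrt(-10 + 439) = sqrt(429)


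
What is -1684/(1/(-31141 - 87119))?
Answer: 199149840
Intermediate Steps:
-1684/(1/(-31141 - 87119)) = -1684/(1/(-118260)) = -1684/(-1/118260) = -1684*(-118260) = 199149840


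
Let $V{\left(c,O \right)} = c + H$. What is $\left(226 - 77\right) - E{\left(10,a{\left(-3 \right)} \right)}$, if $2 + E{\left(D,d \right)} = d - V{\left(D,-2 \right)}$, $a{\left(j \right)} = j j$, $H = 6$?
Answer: $158$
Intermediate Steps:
$V{\left(c,O \right)} = 6 + c$ ($V{\left(c,O \right)} = c + 6 = 6 + c$)
$a{\left(j \right)} = j^{2}$
$E{\left(D,d \right)} = -8 + d - D$ ($E{\left(D,d \right)} = -2 - \left(6 + D - d\right) = -8 + d - D$)
$\left(226 - 77\right) - E{\left(10,a{\left(-3 \right)} \right)} = \left(226 - 77\right) - \left(-8 + \left(-3\right)^{2} - 10\right) = 149 - \left(-8 + 9 - 10\right) = 149 - -9 = 149 + 9 = 158$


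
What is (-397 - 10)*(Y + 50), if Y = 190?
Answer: -97680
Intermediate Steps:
(-397 - 10)*(Y + 50) = (-397 - 10)*(190 + 50) = -407*240 = -97680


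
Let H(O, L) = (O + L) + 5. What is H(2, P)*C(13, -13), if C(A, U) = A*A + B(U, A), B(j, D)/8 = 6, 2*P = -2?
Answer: 1302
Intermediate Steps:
P = -1 (P = (½)*(-2) = -1)
B(j, D) = 48 (B(j, D) = 8*6 = 48)
H(O, L) = 5 + L + O (H(O, L) = (L + O) + 5 = 5 + L + O)
C(A, U) = 48 + A² (C(A, U) = A*A + 48 = A² + 48 = 48 + A²)
H(2, P)*C(13, -13) = (5 - 1 + 2)*(48 + 13²) = 6*(48 + 169) = 6*217 = 1302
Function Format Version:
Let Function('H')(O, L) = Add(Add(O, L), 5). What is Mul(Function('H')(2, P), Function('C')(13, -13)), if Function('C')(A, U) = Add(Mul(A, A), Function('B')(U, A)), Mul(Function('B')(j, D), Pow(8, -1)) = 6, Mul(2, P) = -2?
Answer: 1302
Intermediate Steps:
P = -1 (P = Mul(Rational(1, 2), -2) = -1)
Function('B')(j, D) = 48 (Function('B')(j, D) = Mul(8, 6) = 48)
Function('H')(O, L) = Add(5, L, O) (Function('H')(O, L) = Add(Add(L, O), 5) = Add(5, L, O))
Function('C')(A, U) = Add(48, Pow(A, 2)) (Function('C')(A, U) = Add(Mul(A, A), 48) = Add(Pow(A, 2), 48) = Add(48, Pow(A, 2)))
Mul(Function('H')(2, P), Function('C')(13, -13)) = Mul(Add(5, -1, 2), Add(48, Pow(13, 2))) = Mul(6, Add(48, 169)) = Mul(6, 217) = 1302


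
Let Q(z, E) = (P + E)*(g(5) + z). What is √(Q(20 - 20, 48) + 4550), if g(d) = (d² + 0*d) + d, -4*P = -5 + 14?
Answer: √23690/2 ≈ 76.958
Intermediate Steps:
P = -9/4 (P = -(-5 + 14)/4 = -¼*9 = -9/4 ≈ -2.2500)
g(d) = d + d² (g(d) = (d² + 0) + d = d² + d = d + d²)
Q(z, E) = (30 + z)*(-9/4 + E) (Q(z, E) = (-9/4 + E)*(5*(1 + 5) + z) = (-9/4 + E)*(5*6 + z) = (-9/4 + E)*(30 + z) = (30 + z)*(-9/4 + E))
√(Q(20 - 20, 48) + 4550) = √((-135/2 + 30*48 - 9*(20 - 20)/4 + 48*(20 - 20)) + 4550) = √((-135/2 + 1440 - 9/4*0 + 48*0) + 4550) = √((-135/2 + 1440 + 0 + 0) + 4550) = √(2745/2 + 4550) = √(11845/2) = √23690/2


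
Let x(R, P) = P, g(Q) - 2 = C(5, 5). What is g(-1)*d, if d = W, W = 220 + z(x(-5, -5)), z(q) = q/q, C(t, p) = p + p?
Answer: 2652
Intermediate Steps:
C(t, p) = 2*p
g(Q) = 12 (g(Q) = 2 + 2*5 = 2 + 10 = 12)
z(q) = 1
W = 221 (W = 220 + 1 = 221)
d = 221
g(-1)*d = 12*221 = 2652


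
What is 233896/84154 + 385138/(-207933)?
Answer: 8111896858/8749196841 ≈ 0.92716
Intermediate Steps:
233896/84154 + 385138/(-207933) = 233896*(1/84154) + 385138*(-1/207933) = 116948/42077 - 385138/207933 = 8111896858/8749196841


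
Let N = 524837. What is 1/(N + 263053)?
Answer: 1/787890 ≈ 1.2692e-6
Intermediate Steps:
1/(N + 263053) = 1/(524837 + 263053) = 1/787890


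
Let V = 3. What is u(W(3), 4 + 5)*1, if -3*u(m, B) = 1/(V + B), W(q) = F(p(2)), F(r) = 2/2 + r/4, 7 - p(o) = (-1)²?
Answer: -1/36 ≈ -0.027778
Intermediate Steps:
p(o) = 6 (p(o) = 7 - 1*(-1)² = 7 - 1*1 = 7 - 1 = 6)
F(r) = 1 + r/4 (F(r) = 2*(½) + r*(¼) = 1 + r/4)
W(q) = 5/2 (W(q) = 1 + (¼)*6 = 1 + 3/2 = 5/2)
u(m, B) = -1/(3*(3 + B))
u(W(3), 4 + 5)*1 = -1/(9 + 3*(4 + 5))*1 = -1/(9 + 3*9)*1 = -1/(9 + 27)*1 = -1/36*1 = -1/36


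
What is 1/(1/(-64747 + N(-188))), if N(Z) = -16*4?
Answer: -64811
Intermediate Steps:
N(Z) = -64
1/(1/(-64747 + N(-188))) = 1/(1/(-64747 - 64)) = 1/(1/(-64811)) = 1/(-1/64811) = -64811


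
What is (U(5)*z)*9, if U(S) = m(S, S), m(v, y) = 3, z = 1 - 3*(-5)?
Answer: 432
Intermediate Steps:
z = 16 (z = 1 + 15 = 16)
U(S) = 3
(U(5)*z)*9 = (3*16)*9 = 48*9 = 432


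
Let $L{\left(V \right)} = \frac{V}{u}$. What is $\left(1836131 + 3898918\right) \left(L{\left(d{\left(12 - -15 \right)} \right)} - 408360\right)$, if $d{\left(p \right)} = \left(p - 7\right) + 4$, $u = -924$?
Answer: $- \frac{180331286412378}{77} \approx -2.342 \cdot 10^{12}$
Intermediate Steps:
$d{\left(p \right)} = -3 + p$ ($d{\left(p \right)} = \left(p - 7\right) + 4 = \left(-7 + p\right) + 4 = -3 + p$)
$L{\left(V \right)} = - \frac{V}{924}$ ($L{\left(V \right)} = \frac{V}{-924} = V \left(- \frac{1}{924}\right) = - \frac{V}{924}$)
$\left(1836131 + 3898918\right) \left(L{\left(d{\left(12 - -15 \right)} \right)} - 408360\right) = \left(1836131 + 3898918\right) \left(- \frac{-3 + \left(12 - -15\right)}{924} - 408360\right) = 5735049 \left(- \frac{-3 + \left(12 + 15\right)}{924} - 408360\right) = 5735049 \left(- \frac{-3 + 27}{924} - 408360\right) = 5735049 \left(\left(- \frac{1}{924}\right) 24 - 408360\right) = 5735049 \left(- \frac{2}{77} - 408360\right) = 5735049 \left(- \frac{31443722}{77}\right) = - \frac{180331286412378}{77}$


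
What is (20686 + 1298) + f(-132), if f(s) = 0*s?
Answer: 21984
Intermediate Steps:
f(s) = 0
(20686 + 1298) + f(-132) = (20686 + 1298) + 0 = 21984 + 0 = 21984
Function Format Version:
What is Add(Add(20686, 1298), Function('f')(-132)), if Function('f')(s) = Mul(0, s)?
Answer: 21984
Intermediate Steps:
Function('f')(s) = 0
Add(Add(20686, 1298), Function('f')(-132)) = Add(Add(20686, 1298), 0) = Add(21984, 0) = 21984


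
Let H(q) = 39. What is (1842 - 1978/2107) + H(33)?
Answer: 92123/49 ≈ 1880.1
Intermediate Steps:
(1842 - 1978/2107) + H(33) = (1842 - 1978/2107) + 39 = (1842 - 1978*1/2107) + 39 = (1842 - 46/49) + 39 = 90212/49 + 39 = 92123/49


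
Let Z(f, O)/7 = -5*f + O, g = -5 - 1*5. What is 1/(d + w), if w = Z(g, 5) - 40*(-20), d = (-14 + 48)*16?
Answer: 1/1729 ≈ 0.00057837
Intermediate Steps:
g = -10 (g = -5 - 5 = -10)
Z(f, O) = -35*f + 7*O (Z(f, O) = 7*(-5*f + O) = 7*(O - 5*f) = -35*f + 7*O)
d = 544 (d = 34*16 = 544)
w = 1185 (w = (-35*(-10) + 7*5) - 40*(-20) = (350 + 35) + 800 = 385 + 800 = 1185)
1/(d + w) = 1/(544 + 1185) = 1/1729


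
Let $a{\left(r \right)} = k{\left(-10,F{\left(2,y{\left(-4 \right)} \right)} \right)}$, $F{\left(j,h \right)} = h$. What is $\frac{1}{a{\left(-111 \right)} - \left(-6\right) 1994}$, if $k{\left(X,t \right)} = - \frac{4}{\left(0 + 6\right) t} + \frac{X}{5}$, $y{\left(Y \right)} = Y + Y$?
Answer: $\frac{12}{143545} \approx 8.3597 \cdot 10^{-5}$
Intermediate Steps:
$y{\left(Y \right)} = 2 Y$
$k{\left(X,t \right)} = - \frac{2}{3 t} + \frac{X}{5}$ ($k{\left(X,t \right)} = - \frac{4}{6 t} + X \frac{1}{5} = - 4 \frac{1}{6 t} + \frac{X}{5} = - \frac{2}{3 t} + \frac{X}{5}$)
$a{\left(r \right)} = - \frac{23}{12}$ ($a{\left(r \right)} = - \frac{2}{3 \cdot 2 \left(-4\right)} + \frac{1}{5} \left(-10\right) = - \frac{2}{3 \left(-8\right)} - 2 = \left(- \frac{2}{3}\right) \left(- \frac{1}{8}\right) - 2 = \frac{1}{12} - 2 = - \frac{23}{12}$)
$\frac{1}{a{\left(-111 \right)} - \left(-6\right) 1994} = \frac{1}{- \frac{23}{12} - \left(-6\right) 1994} = \frac{1}{- \frac{23}{12} - -11964} = \frac{1}{- \frac{23}{12} + 11964} = \frac{1}{\frac{143545}{12}} = \frac{12}{143545}$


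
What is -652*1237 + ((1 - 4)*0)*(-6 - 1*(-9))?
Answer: -806524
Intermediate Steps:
-652*1237 + ((1 - 4)*0)*(-6 - 1*(-9)) = -806524 + (-3*0)*(-6 + 9) = -806524 + 0*3 = -806524 + 0 = -806524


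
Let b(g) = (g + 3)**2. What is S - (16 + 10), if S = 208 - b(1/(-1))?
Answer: 178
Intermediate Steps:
b(g) = (3 + g)**2
S = 204 (S = 208 - (3 + 1/(-1))**2 = 208 - (3 - 1)**2 = 208 - 1*2**2 = 208 - 1*4 = 208 - 4 = 204)
S - (16 + 10) = 204 - (16 + 10) = 204 - 1*26 = 204 - 26 = 178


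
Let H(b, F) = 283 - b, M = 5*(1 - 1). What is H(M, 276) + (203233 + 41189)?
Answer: 244705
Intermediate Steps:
M = 0 (M = 5*0 = 0)
H(M, 276) + (203233 + 41189) = (283 - 1*0) + (203233 + 41189) = (283 + 0) + 244422 = 283 + 244422 = 244705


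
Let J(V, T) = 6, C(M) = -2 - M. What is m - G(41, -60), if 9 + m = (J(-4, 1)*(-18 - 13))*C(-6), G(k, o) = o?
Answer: -693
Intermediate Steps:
m = -753 (m = -9 + (6*(-18 - 13))*(-2 - 1*(-6)) = -9 + (6*(-31))*(-2 + 6) = -9 - 186*4 = -9 - 744 = -753)
m - G(41, -60) = -753 - 1*(-60) = -753 + 60 = -693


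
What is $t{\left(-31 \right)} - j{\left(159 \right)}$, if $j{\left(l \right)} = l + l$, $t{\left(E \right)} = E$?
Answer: $-349$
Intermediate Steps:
$j{\left(l \right)} = 2 l$
$t{\left(-31 \right)} - j{\left(159 \right)} = -31 - 2 \cdot 159 = -31 - 318 = -349$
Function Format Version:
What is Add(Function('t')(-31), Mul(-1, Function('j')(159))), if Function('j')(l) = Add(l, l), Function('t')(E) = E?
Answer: -349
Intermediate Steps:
Function('j')(l) = Mul(2, l)
Add(Function('t')(-31), Mul(-1, Function('j')(159))) = Add(-31, Mul(-1, Mul(2, 159))) = Add(-31, Mul(-1, 318)) = Add(-31, -318) = -349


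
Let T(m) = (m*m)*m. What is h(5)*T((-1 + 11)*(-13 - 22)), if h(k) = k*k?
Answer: -1071875000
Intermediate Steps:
h(k) = k**2
T(m) = m**3 (T(m) = m**2*m = m**3)
h(5)*T((-1 + 11)*(-13 - 22)) = 5**2*((-1 + 11)*(-13 - 22))**3 = 25*(10*(-35))**3 = 25*(-350)**3 = 25*(-42875000) = -1071875000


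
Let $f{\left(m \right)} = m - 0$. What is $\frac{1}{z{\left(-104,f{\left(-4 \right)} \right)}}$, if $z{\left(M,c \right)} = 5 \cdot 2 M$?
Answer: $- \frac{1}{1040} \approx -0.00096154$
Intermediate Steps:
$f{\left(m \right)} = m$ ($f{\left(m \right)} = m + 0 = m$)
$z{\left(M,c \right)} = 10 M$
$\frac{1}{z{\left(-104,f{\left(-4 \right)} \right)}} = \frac{1}{10 \left(-104\right)} = \frac{1}{-1040} = - \frac{1}{1040}$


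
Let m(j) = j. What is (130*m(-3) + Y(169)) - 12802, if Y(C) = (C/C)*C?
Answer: -13023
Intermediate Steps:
Y(C) = C (Y(C) = 1*C = C)
(130*m(-3) + Y(169)) - 12802 = (130*(-3) + 169) - 12802 = (-390 + 169) - 12802 = -221 - 12802 = -13023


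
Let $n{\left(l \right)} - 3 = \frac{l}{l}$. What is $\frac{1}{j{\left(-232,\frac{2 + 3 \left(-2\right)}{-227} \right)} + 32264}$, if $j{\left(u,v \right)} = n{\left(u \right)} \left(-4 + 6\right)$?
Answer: $\frac{1}{32272} \approx 3.0987 \cdot 10^{-5}$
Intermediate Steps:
$n{\left(l \right)} = 4$ ($n{\left(l \right)} = 3 + \frac{l}{l} = 3 + 1 = 4$)
$j{\left(u,v \right)} = 8$ ($j{\left(u,v \right)} = 4 \left(-4 + 6\right) = 4 \cdot 2 = 8$)
$\frac{1}{j{\left(-232,\frac{2 + 3 \left(-2\right)}{-227} \right)} + 32264} = \frac{1}{8 + 32264} = \frac{1}{32272}$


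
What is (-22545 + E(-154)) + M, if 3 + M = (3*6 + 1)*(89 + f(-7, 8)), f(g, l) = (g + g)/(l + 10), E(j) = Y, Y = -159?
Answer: -189277/9 ≈ -21031.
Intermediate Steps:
E(j) = -159
f(g, l) = 2*g/(10 + l) (f(g, l) = (2*g)/(10 + l) = 2*g/(10 + l))
M = 15059/9 (M = -3 + (3*6 + 1)*(89 + 2*(-7)/(10 + 8)) = -3 + (18 + 1)*(89 + 2*(-7)/18) = -3 + 19*(89 + 2*(-7)*(1/18)) = -3 + 19*(89 - 7/9) = -3 + 19*(794/9) = -3 + 15086/9 = 15059/9 ≈ 1673.2)
(-22545 + E(-154)) + M = (-22545 - 159) + 15059/9 = -22704 + 15059/9 = -189277/9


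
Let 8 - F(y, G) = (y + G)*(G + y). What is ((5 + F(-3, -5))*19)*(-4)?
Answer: 3876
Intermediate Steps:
F(y, G) = 8 - (G + y)² (F(y, G) = 8 - (y + G)*(G + y) = 8 - (G + y)*(G + y) = 8 - (G + y)²)
((5 + F(-3, -5))*19)*(-4) = ((5 + (8 - (-5 - 3)²))*19)*(-4) = ((5 + (8 - 1*(-8)²))*19)*(-4) = ((5 + (8 - 1*64))*19)*(-4) = ((5 + (8 - 64))*19)*(-4) = ((5 - 56)*19)*(-4) = -51*19*(-4) = -969*(-4) = 3876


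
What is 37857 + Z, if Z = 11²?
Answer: 37978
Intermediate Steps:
Z = 121
37857 + Z = 37857 + 121 = 37978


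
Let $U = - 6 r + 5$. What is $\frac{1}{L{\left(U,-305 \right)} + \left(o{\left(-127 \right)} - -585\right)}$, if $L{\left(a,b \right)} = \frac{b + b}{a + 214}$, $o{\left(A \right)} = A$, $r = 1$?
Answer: $\frac{213}{96944} \approx 0.0021971$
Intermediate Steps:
$U = -1$ ($U = \left(-6\right) 1 + 5 = -6 + 5 = -1$)
$L{\left(a,b \right)} = \frac{2 b}{214 + a}$
$\frac{1}{L{\left(U,-305 \right)} + \left(o{\left(-127 \right)} - -585\right)} = \frac{1}{2 \left(-305\right) \frac{1}{214 - 1} - -458} = \frac{1}{2 \left(-305\right) \frac{1}{213} + \left(-127 + 585\right)} = \frac{1}{2 \left(-305\right) \frac{1}{213} + 458} = \frac{1}{- \frac{610}{213} + 458} = \frac{1}{\frac{96944}{213}} = \frac{213}{96944}$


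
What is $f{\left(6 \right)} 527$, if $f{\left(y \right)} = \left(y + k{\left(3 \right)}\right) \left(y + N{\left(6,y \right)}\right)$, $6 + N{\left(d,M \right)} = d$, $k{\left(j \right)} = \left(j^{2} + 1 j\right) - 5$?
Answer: $41106$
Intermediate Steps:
$k{\left(j \right)} = -5 + j + j^{2}$ ($k{\left(j \right)} = \left(j^{2} + j\right) - 5 = \left(j + j^{2}\right) - 5 = -5 + j + j^{2}$)
$N{\left(d,M \right)} = -6 + d$
$f{\left(y \right)} = y \left(7 + y\right)$ ($f{\left(y \right)} = \left(y + \left(-5 + 3 + 3^{2}\right)\right) \left(y + \left(-6 + 6\right)\right) = \left(y + \left(-5 + 3 + 9\right)\right) \left(y + 0\right) = \left(y + 7\right) y = \left(7 + y\right) y = y \left(7 + y\right)$)
$f{\left(6 \right)} 527 = 6 \left(7 + 6\right) 527 = 6 \cdot 13 \cdot 527 = 78 \cdot 527 = 41106$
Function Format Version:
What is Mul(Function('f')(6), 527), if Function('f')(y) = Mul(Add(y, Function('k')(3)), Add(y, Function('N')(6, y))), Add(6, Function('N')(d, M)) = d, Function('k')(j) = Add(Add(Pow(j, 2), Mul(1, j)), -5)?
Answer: 41106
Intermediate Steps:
Function('k')(j) = Add(-5, j, Pow(j, 2)) (Function('k')(j) = Add(Add(Pow(j, 2), j), -5) = Add(Add(j, Pow(j, 2)), -5) = Add(-5, j, Pow(j, 2)))
Function('N')(d, M) = Add(-6, d)
Function('f')(y) = Mul(y, Add(7, y)) (Function('f')(y) = Mul(Add(y, Add(-5, 3, Pow(3, 2))), Add(y, Add(-6, 6))) = Mul(Add(y, Add(-5, 3, 9)), Add(y, 0)) = Mul(Add(y, 7), y) = Mul(Add(7, y), y) = Mul(y, Add(7, y)))
Mul(Function('f')(6), 527) = Mul(Mul(6, Add(7, 6)), 527) = Mul(Mul(6, 13), 527) = Mul(78, 527) = 41106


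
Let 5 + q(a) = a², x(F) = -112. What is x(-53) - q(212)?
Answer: -45051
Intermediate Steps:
q(a) = -5 + a²
x(-53) - q(212) = -112 - (-5 + 212²) = -112 - (-5 + 44944) = -112 - 1*44939 = -112 - 44939 = -45051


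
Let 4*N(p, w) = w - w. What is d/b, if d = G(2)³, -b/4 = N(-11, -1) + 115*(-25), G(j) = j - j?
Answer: 0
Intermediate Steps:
N(p, w) = 0 (N(p, w) = (w - w)/4 = (¼)*0 = 0)
G(j) = 0
b = 11500 (b = -4*(0 + 115*(-25)) = -4*(0 - 2875) = -4*(-2875) = 11500)
d = 0 (d = 0³ = 0)
d/b = 0/11500 = 0*(1/11500) = 0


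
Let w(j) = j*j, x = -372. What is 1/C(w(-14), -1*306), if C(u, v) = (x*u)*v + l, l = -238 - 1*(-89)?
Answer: 1/22310923 ≈ 4.4821e-8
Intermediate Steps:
w(j) = j²
l = -149 (l = -238 + 89 = -149)
C(u, v) = -149 - 372*u*v (C(u, v) = (-372*u)*v - 149 = -372*u*v - 149 = -149 - 372*u*v)
1/C(w(-14), -1*306) = 1/(-149 - 372*(-14)²*(-1*306)) = 1/(-149 - 372*196*(-306)) = 1/(-149 + 22311072) = 1/22310923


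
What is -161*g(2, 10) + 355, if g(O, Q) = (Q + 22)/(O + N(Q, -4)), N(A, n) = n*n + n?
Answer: -13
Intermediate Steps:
N(A, n) = n + n² (N(A, n) = n² + n = n + n²)
g(O, Q) = (22 + Q)/(12 + O) (g(O, Q) = (Q + 22)/(O - 4*(1 - 4)) = (22 + Q)/(O - 4*(-3)) = (22 + Q)/(O + 12) = (22 + Q)/(12 + O))
-161*g(2, 10) + 355 = -161*(22 + 10)/(12 + 2) + 355 = -161*32/14 + 355 = -23*32/2 + 355 = -161*16/7 + 355 = -368 + 355 = -13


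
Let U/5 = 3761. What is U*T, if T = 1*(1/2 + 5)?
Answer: 206855/2 ≈ 1.0343e+5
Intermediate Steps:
U = 18805 (U = 5*3761 = 18805)
T = 11/2 (T = 1*(1/2 + 5) = 1*(11/2) = 11/2 ≈ 5.5000)
U*T = 18805*(11/2) = 206855/2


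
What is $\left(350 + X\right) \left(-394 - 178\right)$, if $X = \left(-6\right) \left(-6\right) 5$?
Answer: $-303160$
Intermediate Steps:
$X = 180$ ($X = 36 \cdot 5 = 180$)
$\left(350 + X\right) \left(-394 - 178\right) = \left(350 + 180\right) \left(-394 - 178\right) = 530 \left(-572\right) = -303160$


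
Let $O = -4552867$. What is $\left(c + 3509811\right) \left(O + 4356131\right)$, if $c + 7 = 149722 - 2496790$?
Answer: $-228752029696$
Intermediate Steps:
$c = -2347075$ ($c = -7 + \left(149722 - 2496790\right) = -7 - 2347068 = -2347075$)
$\left(c + 3509811\right) \left(O + 4356131\right) = \left(-2347075 + 3509811\right) \left(-4552867 + 4356131\right) = 1162736 \left(-196736\right) = -228752029696$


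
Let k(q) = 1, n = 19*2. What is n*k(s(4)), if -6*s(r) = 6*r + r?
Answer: 38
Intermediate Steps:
n = 38
s(r) = -7*r/6 (s(r) = -(6*r + r)/6 = -7*r/6)
n*k(s(4)) = 38*1 = 38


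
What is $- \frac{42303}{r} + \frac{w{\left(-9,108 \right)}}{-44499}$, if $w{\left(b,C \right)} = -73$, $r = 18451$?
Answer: $- \frac{1881094274}{821051049} \approx -2.2911$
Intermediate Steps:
$- \frac{42303}{r} + \frac{w{\left(-9,108 \right)}}{-44499} = - \frac{42303}{18451} - \frac{73}{-44499} = \left(-42303\right) \frac{1}{18451} - - \frac{73}{44499} = - \frac{42303}{18451} + \frac{73}{44499} = - \frac{1881094274}{821051049}$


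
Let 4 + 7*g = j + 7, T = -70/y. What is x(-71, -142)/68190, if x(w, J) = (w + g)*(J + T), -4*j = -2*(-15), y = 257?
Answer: 3056141/20445635 ≈ 0.14948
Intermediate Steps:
j = -15/2 (j = -(-1)*(-15)/2 = -1/4*30 = -15/2 ≈ -7.5000)
T = -70/257 ≈ -0.27237
g = -9/14 (g = -4/7 + (-15/2 + 7)/7 = -4/7 + (1/7)*(-1/2) = -4/7 - 1/14 = -9/14 ≈ -0.64286)
x(w, J) = (-70/257 + J)*(-9/14 + w) (x(w, J) = (w - 9/14)*(J - 70/257) = (-9/14 + w)*(-70/257 + J) = (-70/257 + J)*(-9/14 + w))
x(-71, -142)/68190 = (45/257 - 70/257*(-71) - 9/14*(-142) - 142*(-71))/68190 = (45/257 + 4970/257 + 639/7 + 10082)*(1/68190) = (18336846/1799)*(1/68190) = 3056141/20445635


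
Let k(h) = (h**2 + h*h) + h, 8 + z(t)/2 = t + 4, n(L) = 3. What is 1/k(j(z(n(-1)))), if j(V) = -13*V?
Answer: 1/1378 ≈ 0.00072569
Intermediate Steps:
z(t) = -8 + 2*t (z(t) = -16 + 2*(t + 4) = -16 + 2*(4 + t) = -16 + (8 + 2*t) = -8 + 2*t)
k(h) = h + 2*h**2 (k(h) = (h**2 + h**2) + h = 2*h**2 + h = h + 2*h**2)
1/k(j(z(n(-1)))) = 1/((-13*(-8 + 2*3))*(1 + 2*(-13*(-8 + 2*3)))) = 1/((-13*(-8 + 6))*(1 + 2*(-13*(-8 + 6)))) = 1/((-13*(-2))*(1 + 2*(-13*(-2)))) = 1/(26*(1 + 2*26)) = 1/(26*(1 + 52)) = 1/(26*53) = 1/1378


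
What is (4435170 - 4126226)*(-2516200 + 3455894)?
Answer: 290312823136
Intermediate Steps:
(4435170 - 4126226)*(-2516200 + 3455894) = 308944*939694 = 290312823136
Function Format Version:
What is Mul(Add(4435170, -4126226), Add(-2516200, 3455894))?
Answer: 290312823136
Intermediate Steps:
Mul(Add(4435170, -4126226), Add(-2516200, 3455894)) = Mul(308944, 939694) = 290312823136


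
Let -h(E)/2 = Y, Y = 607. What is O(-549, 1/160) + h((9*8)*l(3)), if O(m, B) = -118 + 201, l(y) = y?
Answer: -1131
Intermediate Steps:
O(m, B) = 83
h(E) = -1214 (h(E) = -2*607 = -1214)
O(-549, 1/160) + h((9*8)*l(3)) = 83 - 1214 = -1131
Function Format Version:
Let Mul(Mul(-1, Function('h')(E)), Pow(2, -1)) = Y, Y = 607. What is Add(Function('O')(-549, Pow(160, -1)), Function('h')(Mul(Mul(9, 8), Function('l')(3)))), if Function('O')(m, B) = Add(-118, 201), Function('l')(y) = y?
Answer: -1131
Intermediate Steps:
Function('O')(m, B) = 83
Function('h')(E) = -1214 (Function('h')(E) = Mul(-2, 607) = -1214)
Add(Function('O')(-549, Pow(160, -1)), Function('h')(Mul(Mul(9, 8), Function('l')(3)))) = Add(83, -1214) = -1131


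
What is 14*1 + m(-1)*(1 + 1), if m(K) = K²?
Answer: 16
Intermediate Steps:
14*1 + m(-1)*(1 + 1) = 14*1 + (-1)²*(1 + 1) = 14 + 1*2 = 14 + 2 = 16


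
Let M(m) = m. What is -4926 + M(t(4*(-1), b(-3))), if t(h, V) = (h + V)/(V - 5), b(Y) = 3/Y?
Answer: -29551/6 ≈ -4925.2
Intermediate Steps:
t(h, V) = (V + h)/(-5 + V)
-4926 + M(t(4*(-1), b(-3))) = -4926 + (3/(-3) + 4*(-1))/(-5 + 3/(-3)) = -4926 + (3*(-1/3) - 4)/(-5 + 3*(-1/3)) = -4926 + (-1 - 4)/(-5 - 1) = -4926 - 5/(-6) = -4926 - 1/6*(-5) = -4926 + 5/6 = -29551/6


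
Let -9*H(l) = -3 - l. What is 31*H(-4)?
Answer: -31/9 ≈ -3.4444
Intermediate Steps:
H(l) = 1/3 + l/9 (H(l) = -(-3 - l)/9 = 1/3 + l/9)
31*H(-4) = 31*(1/3 + (1/9)*(-4)) = 31*(1/3 - 4/9) = 31*(-1/9) = -31/9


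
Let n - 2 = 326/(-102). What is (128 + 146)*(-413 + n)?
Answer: -5787976/51 ≈ -1.1349e+5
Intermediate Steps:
n = -61/51 (n = 2 + 326/(-102) = 2 + 326*(-1/102) = 2 - 163/51 = -61/51 ≈ -1.1961)
(128 + 146)*(-413 + n) = (128 + 146)*(-413 - 61/51) = 274*(-21124/51) = -5787976/51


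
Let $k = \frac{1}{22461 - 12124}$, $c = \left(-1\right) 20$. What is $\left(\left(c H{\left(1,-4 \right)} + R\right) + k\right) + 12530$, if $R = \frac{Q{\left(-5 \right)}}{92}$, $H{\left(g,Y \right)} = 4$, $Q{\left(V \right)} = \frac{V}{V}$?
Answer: $\frac{11840010229}{951004} \approx 12450.0$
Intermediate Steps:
$Q{\left(V \right)} = 1$
$R = \frac{1}{92}$ ($R = 1 \cdot \frac{1}{92} = \frac{1}{92} \approx 0.01087$)
$c = -20$
$k = \frac{1}{10337} \approx 9.674 \cdot 10^{-5}$
$\left(\left(c H{\left(1,-4 \right)} + R\right) + k\right) + 12530 = \left(\left(\left(-20\right) 4 + \frac{1}{92}\right) + \frac{1}{10337}\right) + 12530 = \left(\left(-80 + \frac{1}{92}\right) + \frac{1}{10337}\right) + 12530 = \left(- \frac{7359}{92} + \frac{1}{10337}\right) + 12530 = - \frac{76069891}{951004} + 12530 = \frac{11840010229}{951004}$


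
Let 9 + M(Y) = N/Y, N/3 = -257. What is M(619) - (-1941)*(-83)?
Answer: -99729099/619 ≈ -1.6111e+5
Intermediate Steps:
N = -771 (N = 3*(-257) = -771)
M(Y) = -9 - 771/Y
M(619) - (-1941)*(-83) = (-9 - 771/619) - (-1941)*(-83) = (-9 - 771*1/619) - 1*161103 = (-9 - 771/619) - 161103 = -6342/619 - 161103 = -99729099/619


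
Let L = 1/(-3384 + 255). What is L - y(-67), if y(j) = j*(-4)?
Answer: -838573/3129 ≈ -268.00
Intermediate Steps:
y(j) = -4*j
L = -1/3129 (L = 1/(-3129) = -1/3129 ≈ -0.00031959)
L - y(-67) = -1/3129 - (-4)*(-67) = -1/3129 - 1*268 = -1/3129 - 268 = -838573/3129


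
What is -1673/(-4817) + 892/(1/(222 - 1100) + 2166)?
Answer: 6954181523/9160715299 ≈ 0.75913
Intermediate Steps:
-1673/(-4817) + 892/(1/(222 - 1100) + 2166) = -1673*(-1/4817) + 892/(1/(-878) + 2166) = 1673/4817 + 892/(-1/878 + 2166) = 1673/4817 + 892/(1901747/878) = 1673/4817 + 892*(878/1901747) = 1673/4817 + 783176/1901747 = 6954181523/9160715299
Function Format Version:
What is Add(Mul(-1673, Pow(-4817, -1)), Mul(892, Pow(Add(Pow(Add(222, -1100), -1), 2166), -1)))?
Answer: Rational(6954181523, 9160715299) ≈ 0.75913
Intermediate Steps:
Add(Mul(-1673, Pow(-4817, -1)), Mul(892, Pow(Add(Pow(Add(222, -1100), -1), 2166), -1))) = Add(Mul(-1673, Rational(-1, 4817)), Mul(892, Pow(Add(Pow(-878, -1), 2166), -1))) = Add(Rational(1673, 4817), Mul(892, Pow(Add(Rational(-1, 878), 2166), -1))) = Add(Rational(1673, 4817), Mul(892, Pow(Rational(1901747, 878), -1))) = Add(Rational(1673, 4817), Mul(892, Rational(878, 1901747))) = Add(Rational(1673, 4817), Rational(783176, 1901747)) = Rational(6954181523, 9160715299)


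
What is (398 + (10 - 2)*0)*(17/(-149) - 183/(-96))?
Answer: 1700455/2384 ≈ 713.28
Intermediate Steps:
(398 + (10 - 2)*0)*(17/(-149) - 183/(-96)) = (398 + 8*0)*(17*(-1/149) - 183*(-1/96)) = (398 + 0)*(-17/149 + 61/32) = 398*(8545/4768) = 1700455/2384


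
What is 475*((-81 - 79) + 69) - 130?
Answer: -43355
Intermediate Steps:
475*((-81 - 79) + 69) - 130 = 475*(-160 + 69) - 130 = 475*(-91) - 130 = -43225 - 130 = -43355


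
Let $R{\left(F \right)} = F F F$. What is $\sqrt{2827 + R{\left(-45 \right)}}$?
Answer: $7 i \sqrt{1802} \approx 297.15 i$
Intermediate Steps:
$R{\left(F \right)} = F^{3}$ ($R{\left(F \right)} = F^{2} F = F^{3}$)
$\sqrt{2827 + R{\left(-45 \right)}} = \sqrt{2827 + \left(-45\right)^{3}} = \sqrt{2827 - 91125} = \sqrt{-88298} = 7 i \sqrt{1802}$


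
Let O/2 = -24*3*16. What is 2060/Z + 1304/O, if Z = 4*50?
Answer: 14017/1440 ≈ 9.7340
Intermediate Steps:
O = -2304 (O = 2*(-24*3*16) = 2*(-6*12*16) = 2*(-72*16) = 2*(-1152) = -2304)
Z = 200
2060/Z + 1304/O = 2060/200 + 1304/(-2304) = 2060*(1/200) + 1304*(-1/2304) = 103/10 - 163/288 = 14017/1440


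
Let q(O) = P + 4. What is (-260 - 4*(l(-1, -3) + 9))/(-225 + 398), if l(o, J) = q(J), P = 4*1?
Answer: -328/173 ≈ -1.8960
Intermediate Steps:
P = 4
q(O) = 8 (q(O) = 4 + 4 = 8)
l(o, J) = 8
(-260 - 4*(l(-1, -3) + 9))/(-225 + 398) = (-260 - 4*(8 + 9))/(-225 + 398) = (-260 - 4*17)/173 = (-260 - 68)*(1/173) = -328*1/173 = -328/173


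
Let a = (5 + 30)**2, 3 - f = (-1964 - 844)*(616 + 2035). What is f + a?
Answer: 7445236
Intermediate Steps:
f = 7444011 (f = 3 - (-1964 - 844)*(616 + 2035) = 3 - (-2808)*2651 = 3 - 1*(-7444008) = 3 + 7444008 = 7444011)
a = 1225 (a = 35**2 = 1225)
f + a = 7444011 + 1225 = 7445236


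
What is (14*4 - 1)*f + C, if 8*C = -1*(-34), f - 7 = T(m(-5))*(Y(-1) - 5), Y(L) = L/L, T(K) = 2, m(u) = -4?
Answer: -203/4 ≈ -50.750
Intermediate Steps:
Y(L) = 1
f = -1 (f = 7 + 2*(1 - 5) = 7 + 2*(-4) = 7 - 8 = -1)
C = 17/4 (C = (-1*(-34))/8 = (1/8)*34 = 17/4 ≈ 4.2500)
(14*4 - 1)*f + C = (14*4 - 1)*(-1) + 17/4 = (56 - 1)*(-1) + 17/4 = 55*(-1) + 17/4 = -55 + 17/4 = -203/4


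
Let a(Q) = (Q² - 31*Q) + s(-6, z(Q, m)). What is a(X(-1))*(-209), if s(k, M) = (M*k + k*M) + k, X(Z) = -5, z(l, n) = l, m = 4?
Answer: -48906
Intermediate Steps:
s(k, M) = k + 2*M*k (s(k, M) = (M*k + M*k) + k = 2*M*k + k = k + 2*M*k)
a(Q) = -6 + Q² - 43*Q (a(Q) = (Q² - 31*Q) - 6*(1 + 2*Q) = (Q² - 31*Q) + (-6 - 12*Q) = -6 + Q² - 43*Q)
a(X(-1))*(-209) = (-6 + (-5)² - 43*(-5))*(-209) = (-6 + 25 + 215)*(-209) = 234*(-209) = -48906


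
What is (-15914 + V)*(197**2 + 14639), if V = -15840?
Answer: -1697187792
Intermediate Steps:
(-15914 + V)*(197**2 + 14639) = (-15914 - 15840)*(197**2 + 14639) = -31754*(38809 + 14639) = -31754*53448 = -1697187792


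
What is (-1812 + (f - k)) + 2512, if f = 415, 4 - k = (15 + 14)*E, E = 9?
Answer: 1372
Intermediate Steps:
k = -257 (k = 4 - (15 + 14)*9 = 4 - 29*9 = 4 - 1*261 = 4 - 261 = -257)
(-1812 + (f - k)) + 2512 = (-1812 + (415 - 1*(-257))) + 2512 = (-1812 + (415 + 257)) + 2512 = (-1812 + 672) + 2512 = -1140 + 2512 = 1372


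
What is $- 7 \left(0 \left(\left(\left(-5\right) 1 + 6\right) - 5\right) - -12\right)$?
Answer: $-84$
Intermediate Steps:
$- 7 \left(0 \left(\left(\left(-5\right) 1 + 6\right) - 5\right) - -12\right) = - 7 \left(0 \left(\left(-5 + 6\right) - 5\right) + 12\right) = - 7 \left(0 \left(1 - 5\right) + 12\right) = - 7 \left(0 \left(-4\right) + 12\right) = - 7 \left(0 + 12\right) = \left(-7\right) 12 = -84$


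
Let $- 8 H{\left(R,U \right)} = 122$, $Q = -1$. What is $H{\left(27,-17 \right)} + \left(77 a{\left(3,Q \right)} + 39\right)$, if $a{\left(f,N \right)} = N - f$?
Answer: $- \frac{1137}{4} \approx -284.25$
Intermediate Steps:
$H{\left(R,U \right)} = - \frac{61}{4}$ ($H{\left(R,U \right)} = \left(- \frac{1}{8}\right) 122 = - \frac{61}{4}$)
$H{\left(27,-17 \right)} + \left(77 a{\left(3,Q \right)} + 39\right) = - \frac{61}{4} + \left(77 \left(-1 - 3\right) + 39\right) = - \frac{61}{4} + \left(77 \left(-4\right) + 39\right) = - \frac{61}{4} + \left(-308 + 39\right) = - \frac{61}{4} - 269 = - \frac{1137}{4}$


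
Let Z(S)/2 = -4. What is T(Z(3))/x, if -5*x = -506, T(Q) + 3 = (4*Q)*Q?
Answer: 5/2 ≈ 2.5000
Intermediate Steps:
Z(S) = -8 (Z(S) = 2*(-4) = -8)
T(Q) = -3 + 4*Q² (T(Q) = -3 + (4*Q)*Q = -3 + 4*Q²)
x = 506/5 (x = -⅕*(-506) = 506/5 ≈ 101.20)
T(Z(3))/x = (-3 + 4*(-8)²)/(506/5) = (-3 + 4*64)*(5/506) = (-3 + 256)*(5/506) = 253*(5/506) = 5/2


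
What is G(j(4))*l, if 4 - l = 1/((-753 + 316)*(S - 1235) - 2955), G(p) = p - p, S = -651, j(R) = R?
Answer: 0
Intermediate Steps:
G(p) = 0
l = 3284907/821227 (l = 4 - 1/((-753 + 316)*(-651 - 1235) - 2955) = 4 - 1/(-437*(-1886) - 2955) = 4 - 1/(824182 - 2955) = 4 - 1/821227 = 3284907/821227 ≈ 4.0000)
G(j(4))*l = 0*(3284907/821227) = 0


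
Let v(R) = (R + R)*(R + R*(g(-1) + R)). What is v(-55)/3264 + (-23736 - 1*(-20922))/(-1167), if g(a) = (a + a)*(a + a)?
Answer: -28652717/317424 ≈ -90.266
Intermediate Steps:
g(a) = 4*a² (g(a) = (2*a)*(2*a) = 4*a²)
v(R) = 2*R*(R + R*(4 + R)) (v(R) = (R + R)*(R + R*(4*(-1)² + R)) = (2*R)*(R + R*(4*1 + R)) = (2*R)*(R + R*(4 + R)) = 2*R*(R + R*(4 + R)))
v(-55)/3264 + (-23736 - 1*(-20922))/(-1167) = (2*(-55)²*(5 - 55))/3264 + (-23736 - 1*(-20922))/(-1167) = (2*3025*(-50))*(1/3264) + (-23736 + 20922)*(-1/1167) = -302500*1/3264 - 2814*(-1/1167) = -75625/816 + 938/389 = -28652717/317424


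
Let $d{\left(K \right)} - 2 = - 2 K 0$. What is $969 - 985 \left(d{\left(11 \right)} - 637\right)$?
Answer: $626444$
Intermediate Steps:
$d{\left(K \right)} = 2$ ($d{\left(K \right)} = 2 + - 2 K 0 = 2 + 0 = 2$)
$969 - 985 \left(d{\left(11 \right)} - 637\right) = 969 - 985 \left(2 - 637\right) = 969 - -625475 = 969 + 625475 = 626444$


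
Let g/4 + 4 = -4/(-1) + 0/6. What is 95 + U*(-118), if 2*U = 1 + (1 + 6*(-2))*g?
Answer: 36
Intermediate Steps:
g = 0 (g = -16 + 4*(-4/(-1) + 0/6) = -16 + 4*(-4*(-1) + 0*(⅙)) = -16 + 4*(4 + 0) = -16 + 4*4 = -16 + 16 = 0)
U = ½ (U = (1 + (1 + 6*(-2))*0)/2 = (1 + (1 - 12)*0)/2 = (1 - 11*0)/2 = (1 + 0)/2 = (½)*1 = ½ ≈ 0.50000)
95 + U*(-118) = 95 + (½)*(-118) = 95 - 59 = 36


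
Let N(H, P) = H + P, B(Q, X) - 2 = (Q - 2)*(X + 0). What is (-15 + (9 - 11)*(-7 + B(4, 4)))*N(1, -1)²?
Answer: 0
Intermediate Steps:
B(Q, X) = 2 + X*(-2 + Q) (B(Q, X) = 2 + (Q - 2)*(X + 0) = 2 + (-2 + Q)*X = 2 + X*(-2 + Q))
(-15 + (9 - 11)*(-7 + B(4, 4)))*N(1, -1)² = (-15 + (9 - 11)*(-7 + (2 - 2*4 + 4*4)))*(1 - 1)² = (-15 - 2*(-7 + (2 - 8 + 16)))*0² = (-15 - 2*(-7 + 10))*0 = (-15 - 2*3)*0 = (-15 - 6)*0 = -21*0 = 0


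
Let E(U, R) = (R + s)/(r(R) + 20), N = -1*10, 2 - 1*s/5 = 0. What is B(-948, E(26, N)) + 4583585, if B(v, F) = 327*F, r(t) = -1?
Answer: 4583585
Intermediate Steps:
s = 10 (s = 10 - 5*0 = 10 + 0 = 10)
N = -10
E(U, R) = 10/19 + R/19 (E(U, R) = (R + 10)/(-1 + 20) = (10 + R)/19 = (10 + R)*(1/19) = 10/19 + R/19)
B(-948, E(26, N)) + 4583585 = 327*(10/19 + (1/19)*(-10)) + 4583585 = 327*(10/19 - 10/19) + 4583585 = 327*0 + 4583585 = 0 + 4583585 = 4583585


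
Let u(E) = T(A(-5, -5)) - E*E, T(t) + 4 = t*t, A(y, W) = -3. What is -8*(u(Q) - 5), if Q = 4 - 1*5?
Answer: 8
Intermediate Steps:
T(t) = -4 + t² (T(t) = -4 + t*t = -4 + t²)
Q = -1 (Q = 4 - 5 = -1)
u(E) = 5 - E² (u(E) = (-4 + (-3)²) - E*E = (-4 + 9) - E² = 5 - E²)
-8*(u(Q) - 5) = -8*((5 - 1*(-1)²) - 5) = -8*((5 - 1*1) - 5) = -8*((5 - 1) - 5) = -8*(4 - 5) = -8*(-1) = 8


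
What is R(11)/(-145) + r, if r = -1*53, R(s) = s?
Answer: -7696/145 ≈ -53.076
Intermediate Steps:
r = -53
R(11)/(-145) + r = 11/(-145) - 53 = 11*(-1/145) - 53 = -11/145 - 53 = -7696/145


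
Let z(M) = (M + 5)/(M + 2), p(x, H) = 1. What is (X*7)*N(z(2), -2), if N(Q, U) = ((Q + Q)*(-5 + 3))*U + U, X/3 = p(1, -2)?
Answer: 252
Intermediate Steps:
X = 3 (X = 3*1 = 3)
z(M) = (5 + M)/(2 + M)
N(Q, U) = U - 4*Q*U (N(Q, U) = ((2*Q)*(-2))*U + U = (-4*Q)*U + U = -4*Q*U + U = U - 4*Q*U)
(X*7)*N(z(2), -2) = (3*7)*(-2*(1 - 4*(5 + 2)/(2 + 2))) = 21*(-2*(1 - 4*7/4)) = 21*(-2*(1 - 7)) = 21*(-2*(-6)) = 21*12 = 252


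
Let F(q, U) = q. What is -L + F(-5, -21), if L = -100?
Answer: 95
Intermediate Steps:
-L + F(-5, -21) = -1*(-100) - 5 = 100 - 5 = 95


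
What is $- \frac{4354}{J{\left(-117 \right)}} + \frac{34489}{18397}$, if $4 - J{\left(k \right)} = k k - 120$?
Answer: $\frac{547943823}{249555305} \approx 2.1957$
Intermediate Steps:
$J{\left(k \right)} = 124 - k^{2}$ ($J{\left(k \right)} = 4 - \left(k k - 120\right) = 4 - \left(k^{2} - 120\right) = 4 - \left(-120 + k^{2}\right) = 124 - k^{2}$)
$- \frac{4354}{J{\left(-117 \right)}} + \frac{34489}{18397} = - \frac{4354}{124 - \left(-117\right)^{2}} + \frac{34489}{18397} = - \frac{4354}{124 - 13689} + 34489 \cdot \frac{1}{18397} = - \frac{4354}{124 - 13689} + \frac{34489}{18397} = - \frac{4354}{-13565} + \frac{34489}{18397} = \left(-4354\right) \left(- \frac{1}{13565}\right) + \frac{34489}{18397} = \frac{4354}{13565} + \frac{34489}{18397} = \frac{547943823}{249555305}$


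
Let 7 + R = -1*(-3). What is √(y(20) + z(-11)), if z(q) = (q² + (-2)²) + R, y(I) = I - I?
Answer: 11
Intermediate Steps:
y(I) = 0
R = -4 (R = -7 - 1*(-3) = -7 + 3 = -4)
z(q) = q² (z(q) = (q² + (-2)²) - 4 = (q² + 4) - 4 = (4 + q²) - 4 = q²)
√(y(20) + z(-11)) = √(0 + (-11)²) = √(0 + 121) = √121 = 11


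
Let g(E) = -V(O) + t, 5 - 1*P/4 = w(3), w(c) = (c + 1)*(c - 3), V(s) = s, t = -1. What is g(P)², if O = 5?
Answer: 36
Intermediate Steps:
w(c) = (1 + c)*(-3 + c)
P = 20 (P = 20 - 4*(-3 + 3² - 2*3) = 20 - 4*(-3 + 9 - 6) = 20 - 4*0 = 20 + 0 = 20)
g(E) = -6 (g(E) = -1*5 - 1 = -5 - 1 = -6)
g(P)² = (-6)² = 36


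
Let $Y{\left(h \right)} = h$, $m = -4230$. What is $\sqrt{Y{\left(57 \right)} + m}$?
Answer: $i \sqrt{4173} \approx 64.599 i$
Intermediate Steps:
$\sqrt{Y{\left(57 \right)} + m} = \sqrt{57 - 4230} = \sqrt{-4173} = i \sqrt{4173}$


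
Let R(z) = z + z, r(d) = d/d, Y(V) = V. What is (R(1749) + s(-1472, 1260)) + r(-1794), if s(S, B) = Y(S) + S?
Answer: 555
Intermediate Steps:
s(S, B) = 2*S (s(S, B) = S + S = 2*S)
r(d) = 1
R(z) = 2*z
(R(1749) + s(-1472, 1260)) + r(-1794) = (2*1749 + 2*(-1472)) + 1 = (3498 - 2944) + 1 = 554 + 1 = 555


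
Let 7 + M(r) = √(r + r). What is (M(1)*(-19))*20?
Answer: 2660 - 380*√2 ≈ 2122.6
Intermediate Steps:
M(r) = -7 + √2*√r (M(r) = -7 + √(r + r) = -7 + √(2*r) = -7 + √2*√r)
(M(1)*(-19))*20 = ((-7 + √2*√1)*(-19))*20 = ((-7 + √2*1)*(-19))*20 = ((-7 + √2)*(-19))*20 = (133 - 19*√2)*20 = 2660 - 380*√2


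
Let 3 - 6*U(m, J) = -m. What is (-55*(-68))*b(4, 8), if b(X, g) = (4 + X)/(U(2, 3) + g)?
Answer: 179520/53 ≈ 3387.2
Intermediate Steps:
U(m, J) = ½ + m/6 (U(m, J) = ½ - (-1)*m/6 = ½ + m/6)
b(X, g) = (4 + X)/(⅚ + g) (b(X, g) = (4 + X)/((½ + (⅙)*2) + g) = (4 + X)/((½ + ⅓) + g) = (4 + X)/(⅚ + g))
(-55*(-68))*b(4, 8) = (-55*(-68))*(6*(4 + 4)/(5 + 6*8)) = 3740*(6*8/(5 + 48)) = 3740*(6*8/53) = 3740*(6*(1/53)*8) = 3740*(48/53) = 179520/53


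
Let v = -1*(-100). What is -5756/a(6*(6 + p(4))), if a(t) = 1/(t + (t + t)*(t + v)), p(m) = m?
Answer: -110860560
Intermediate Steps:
v = 100
a(t) = 1/(t + 2*t*(100 + t)) (a(t) = 1/(t + (t + t)*(t + 100)) = 1/(t + (2*t)*(100 + t)) = 1/(t + 2*t*(100 + t)))
-5756/a(6*(6 + p(4))) = -5756*6*(6 + 4)*(201 + 2*(6*(6 + 4))) = -5756/(1/(((6*10))*(201 + 2*(6*10)))) = -5756/(1/(60*(201 + 2*60))) = -5756/(1/(60*(201 + 120))) = -5756/((1/60)/321) = -5756/((1/60)*(1/321)) = -5756/1/19260 = -5756*19260 = -110860560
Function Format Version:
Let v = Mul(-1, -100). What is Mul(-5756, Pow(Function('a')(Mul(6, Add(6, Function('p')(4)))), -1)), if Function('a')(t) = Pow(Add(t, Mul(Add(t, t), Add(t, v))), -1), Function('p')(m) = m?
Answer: -110860560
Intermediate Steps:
v = 100
Function('a')(t) = Pow(Add(t, Mul(2, t, Add(100, t))), -1) (Function('a')(t) = Pow(Add(t, Mul(Add(t, t), Add(t, 100))), -1) = Pow(Add(t, Mul(Mul(2, t), Add(100, t))), -1) = Pow(Add(t, Mul(2, t, Add(100, t))), -1))
Mul(-5756, Pow(Function('a')(Mul(6, Add(6, Function('p')(4)))), -1)) = Mul(-5756, Pow(Mul(Pow(Mul(6, Add(6, 4)), -1), Pow(Add(201, Mul(2, Mul(6, Add(6, 4)))), -1)), -1)) = Mul(-5756, Pow(Mul(Pow(Mul(6, 10), -1), Pow(Add(201, Mul(2, Mul(6, 10))), -1)), -1)) = Mul(-5756, Pow(Mul(Pow(60, -1), Pow(Add(201, Mul(2, 60)), -1)), -1)) = Mul(-5756, Pow(Mul(Rational(1, 60), Pow(Add(201, 120), -1)), -1)) = Mul(-5756, Pow(Mul(Rational(1, 60), Pow(321, -1)), -1)) = Mul(-5756, Pow(Mul(Rational(1, 60), Rational(1, 321)), -1)) = Mul(-5756, Pow(Rational(1, 19260), -1)) = Mul(-5756, 19260) = -110860560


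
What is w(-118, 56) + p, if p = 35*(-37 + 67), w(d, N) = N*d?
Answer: -5558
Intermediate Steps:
p = 1050 (p = 35*30 = 1050)
w(-118, 56) + p = 56*(-118) + 1050 = -6608 + 1050 = -5558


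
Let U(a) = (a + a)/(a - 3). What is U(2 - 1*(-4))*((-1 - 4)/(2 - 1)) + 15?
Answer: -5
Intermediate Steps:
U(a) = 2*a/(-3 + a) (U(a) = (2*a)/(-3 + a) = 2*a/(-3 + a))
U(2 - 1*(-4))*((-1 - 4)/(2 - 1)) + 15 = (2*(2 - 1*(-4))/(-3 + (2 - 1*(-4))))*((-1 - 4)/(2 - 1)) + 15 = (2*(2 + 4)/(-3 + (2 + 4)))*(-5/1) + 15 = (2*6/(-3 + 6))*(-5*1) + 15 = (2*6/3)*(-5) + 15 = (2*6*(⅓))*(-5) + 15 = 4*(-5) + 15 = -20 + 15 = -5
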